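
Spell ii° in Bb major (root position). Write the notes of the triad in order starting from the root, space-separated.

The root, C, is scale degree 2 — the same note in Bb major and Bb minor; only the chord quality changes. Building the diminished chord from the parallel minor on C: C–Eb–Gb.

C Eb Gb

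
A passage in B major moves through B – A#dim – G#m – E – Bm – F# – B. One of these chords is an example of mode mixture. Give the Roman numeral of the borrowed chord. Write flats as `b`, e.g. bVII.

i

B major has the diatonic set B, C#m, D#m, E, F#, G#m, A#dim. B, A#dim, G#m, E and F# are all diatonic. But Bm (B–D–F#) is foreign: the diatonic I on degree 1 is B, whereas Bm comes from B minor. It is labeled i.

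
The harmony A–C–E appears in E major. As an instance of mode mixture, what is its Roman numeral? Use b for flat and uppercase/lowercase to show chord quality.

iv

The root A is the diatonic 4th degree of E major; the borrowing shows in the chord quality. Diatonically E major has A (IV) on that degree; A–C–E is instead the minor chord native to E minor, so it takes the label iv.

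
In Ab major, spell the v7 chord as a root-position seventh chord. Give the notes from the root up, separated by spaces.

v7 is built on scale degree 5, which is Eb in both Ab major and its parallel. Stacking thirds in Ab minor on Eb gives Eb–Gb–Bb–Db.

Eb Gb Bb Db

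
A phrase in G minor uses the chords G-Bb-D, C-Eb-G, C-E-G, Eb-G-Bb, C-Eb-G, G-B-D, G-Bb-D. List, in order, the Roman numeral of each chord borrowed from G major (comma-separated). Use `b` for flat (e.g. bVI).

In G minor (with V from harmonic minor) the diatonic chords are Gm, Adim, Bb, Cm, D, Eb, F. G–Bb–D = Gm, C–Eb–G = Cm and Eb–G–Bb = Eb are all diatonic. But C–E–G is foreign: the diatonic iv on degree 4 is Cm, whereas C comes from G major. It is labeled IV. G–B–D doesn't fit — on degree 1 G minor would have Gm (i). G is the degree-1 chord of G major, so it is the borrowed I.

IV, I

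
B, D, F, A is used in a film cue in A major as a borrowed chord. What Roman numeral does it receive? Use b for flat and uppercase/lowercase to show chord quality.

B is scale degree 2 in A major. Diatonically A major has Bm (ii) on that degree; B–D–F–A is instead the half-diminished-seventh chord native to A minor, so it takes the label iiø7.

iiø7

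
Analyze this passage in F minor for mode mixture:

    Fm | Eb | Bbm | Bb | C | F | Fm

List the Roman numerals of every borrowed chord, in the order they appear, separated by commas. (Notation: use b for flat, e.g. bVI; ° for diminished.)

The diatonic triads in F minor (with V from harmonic minor) are Fm, Gdim, Ab, Bbm, C, Db, Eb. Of the given chords, Fm, Eb, Bbm and C are diatonic. Bb (Bb–D–F) doesn't fit — on degree 4 F minor would have Bbm (iv). Bb is the degree-4 chord of F major, so it is the borrowed IV. F (F–A–C) is not: scale degree 1 in F minor carries Fm (i). In F major the chord on that degree is F, so here it functions as I, borrowed from the parallel major.

IV, I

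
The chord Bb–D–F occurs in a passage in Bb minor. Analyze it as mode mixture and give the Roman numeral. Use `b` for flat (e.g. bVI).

I

Bb is scale degree 1 in Bb minor. Diatonically Bb minor has Bbm (i) on that degree; Bb–D–F is instead the major chord native to Bb major, so it takes the label I.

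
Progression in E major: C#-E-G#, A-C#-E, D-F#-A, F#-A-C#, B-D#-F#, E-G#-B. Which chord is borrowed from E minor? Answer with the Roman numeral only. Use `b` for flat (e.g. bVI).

bVII

In E major the diatonic chords are E, F#m, G#m, A, B, C#m, D#dim. Of the given chords, C#–E–G# = C#m, A–C#–E = A, F#–A–C# = F#m, B–D#–F# = B and E–G#–B = E are diatonic. D–F#–A is not: scale degree 7 in E major carries D#dim (vii°). In E minor the chord on that degree is D, so here it functions as bVII, borrowed from the parallel minor.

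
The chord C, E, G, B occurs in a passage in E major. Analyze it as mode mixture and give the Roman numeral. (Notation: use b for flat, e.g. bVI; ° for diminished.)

In E major scale degree 6 is C#; C is its lowered form, from E minor. Diatonically E major has C#m (vi) on that degree; C–E–G–B is instead the major-seventh chord native to E minor, so it takes the label bVImaj7.

bVImaj7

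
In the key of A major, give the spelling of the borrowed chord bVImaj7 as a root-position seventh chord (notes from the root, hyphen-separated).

F-A-C-E

The root of bVImaj7 is the lowered 6th degree: F# becomes F. In A minor the chord on F is F–A–C–E.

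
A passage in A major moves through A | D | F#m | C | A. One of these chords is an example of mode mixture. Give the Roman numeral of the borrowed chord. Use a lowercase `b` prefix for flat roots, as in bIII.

bIII

A major has the diatonic set A, Bm, C#m, D, E, F#m, G#dim. A, D and F#m are all diatonic. C (C–E–G) is not: scale degree 3 in A major carries C#m (iii). In A minor the chord on that degree is C, so here it functions as bIII, borrowed from the parallel minor.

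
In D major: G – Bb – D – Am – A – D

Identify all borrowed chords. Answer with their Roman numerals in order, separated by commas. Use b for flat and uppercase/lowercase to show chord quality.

In D major the diatonic chords are D, Em, F#m, G, A, Bm, C#dim. G, D and A are all diatonic. Bb (Bb–D–F) is not: scale degree 6 in D major carries Bm (vi). In D minor the chord on that degree is Bb, so here it functions as bVI, borrowed from the parallel minor. Am (A–C–E) doesn't fit — on degree 5 D major would have A (V). Am is the degree-5 chord of D minor, so it is the borrowed v.

bVI, v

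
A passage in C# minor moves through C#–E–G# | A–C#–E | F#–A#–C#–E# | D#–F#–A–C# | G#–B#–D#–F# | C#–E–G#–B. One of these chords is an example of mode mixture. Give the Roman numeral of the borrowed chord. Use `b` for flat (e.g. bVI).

C# minor has the diatonic set C#m, D#dim, E, F#m, G#, A, B (with V from harmonic minor). C#–E–G# = C#m, A–C#–E = A, D#–F#–A–C# = D#m7b5, G#–B#–D#–F# = G#7 and C#–E–G#–B = C#m7 all belong to that set. But F#–A#–C#–E# is foreign: the diatonic iv on degree 4 is F#m, whereas F#maj7 comes from C# major. It is labeled IVmaj7.

IVmaj7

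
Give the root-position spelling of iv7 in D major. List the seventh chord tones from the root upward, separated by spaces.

The root, G, is scale degree 4 — the same note in D major and D minor; only the chord quality changes. Stacking thirds in D minor on G gives G–Bb–D–F.

G Bb D F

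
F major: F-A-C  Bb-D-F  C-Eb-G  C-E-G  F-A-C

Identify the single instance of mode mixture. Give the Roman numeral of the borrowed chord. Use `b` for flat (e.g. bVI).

v

In F major the diatonic chords are F, Gm, Am, Bb, C, Dm, Edim. F–A–C = F, Bb–D–F = Bb and C–E–G = C all belong to that set. But C–Eb–G is foreign: the diatonic V on degree 5 is C, whereas Cm comes from F minor. It is labeled v.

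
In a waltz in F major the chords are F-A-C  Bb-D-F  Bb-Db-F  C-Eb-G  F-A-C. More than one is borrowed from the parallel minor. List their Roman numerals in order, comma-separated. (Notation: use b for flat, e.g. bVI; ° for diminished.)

iv, v

F major has the diatonic set F, Gm, Am, Bb, C, Dm, Edim. Of the given chords, F–A–C = F and Bb–D–F = Bb are diatonic. But Bb–Db–F is foreign: the diatonic IV on degree 4 is Bb, whereas Bbm comes from F minor. It is labeled iv. C–Eb–G doesn't fit — on degree 5 F major would have C (V). Cm is the degree-5 chord of F minor, so it is the borrowed v.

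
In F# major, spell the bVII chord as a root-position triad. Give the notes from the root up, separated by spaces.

Scale degree 7 in F# major is E#. bVII uses the lowered form, E, taken from F# minor. Stacking thirds in F# minor on E gives E–G#–B.

E G# B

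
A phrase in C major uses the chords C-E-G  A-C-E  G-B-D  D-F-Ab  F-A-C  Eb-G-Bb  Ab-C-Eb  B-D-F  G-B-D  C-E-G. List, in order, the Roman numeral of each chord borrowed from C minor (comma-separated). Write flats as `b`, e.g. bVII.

ii°, bIII, bVI

C major has the diatonic set C, Dm, Em, F, G, Am, Bdim. C–E–G = C, A–C–E = Am, G–B–D = G, F–A–C = F and B–D–F = Bdim are all diatonic. D–F–Ab doesn't fit — on degree 2 C major would have Dm (ii). Ddim is the degree-2 chord of C minor, so it is the borrowed ii°. Eb–G–Bb doesn't fit — on degree 3 C major would have Em (iii). Eb is the degree-3 chord of C minor, so it is the borrowed bIII. But Ab–C–Eb is foreign: the diatonic vi on degree 6 is Am, whereas Ab comes from C minor. It is labeled bVI.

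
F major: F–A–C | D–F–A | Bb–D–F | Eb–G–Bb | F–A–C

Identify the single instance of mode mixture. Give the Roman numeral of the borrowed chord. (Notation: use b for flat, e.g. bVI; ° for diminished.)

bVII

In F major the diatonic chords are F, Gm, Am, Bb, C, Dm, Edim. F–A–C = F, D–F–A = Dm and Bb–D–F = Bb are all diatonic. But Eb–G–Bb is foreign: the diatonic vii° on degree 7 is Edim, whereas Eb comes from F minor. It is labeled bVII.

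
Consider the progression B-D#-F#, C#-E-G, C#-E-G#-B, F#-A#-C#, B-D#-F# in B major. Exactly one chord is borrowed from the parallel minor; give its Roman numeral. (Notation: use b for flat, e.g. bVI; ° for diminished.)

B major has the diatonic set B, C#m, D#m, E, F#, G#m, A#dim. B–D#–F# = B, C#–E–G#–B = C#m7 and F#–A#–C# = F# all belong to that set. C#–E–G is not: scale degree 2 in B major carries C#m (ii). In B minor the chord on that degree is C#dim, so here it functions as ii°, borrowed from the parallel minor.

ii°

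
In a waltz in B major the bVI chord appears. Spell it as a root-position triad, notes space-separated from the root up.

Scale degree 6 in B major is G#. bVI uses the lowered form, G, taken from B minor. Building the major chord from the parallel minor on G: G–B–D.

G B D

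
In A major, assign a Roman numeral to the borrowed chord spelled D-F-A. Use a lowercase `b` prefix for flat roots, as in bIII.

The root D is the diatonic 4th degree of A major; the borrowing shows in the chord quality. D–F–A is a minor chord — the form found in A minor, not the diatonic IV (D). Borrowed into A major it is written iv.

iv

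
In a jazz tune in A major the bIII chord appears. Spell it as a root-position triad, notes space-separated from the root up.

The root of bIII is the lowered 3rd degree: C# becomes C. Stacking thirds in A minor on C gives C–E–G.

C E G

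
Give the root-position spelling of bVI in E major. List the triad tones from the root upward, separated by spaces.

C E G

bVI is built on the lowered scale degree 6. In E major degree 6 is C#; lowered it becomes C. Building the major chord from the parallel minor on C: C–E–G.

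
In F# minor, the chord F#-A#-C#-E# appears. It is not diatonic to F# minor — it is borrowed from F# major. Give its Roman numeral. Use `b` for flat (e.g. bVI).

F# is scale degree 1 in F# minor. Diatonically F# minor has F#m (i) on that degree; F#–A#–C#–E# is instead the major-seventh chord native to F# major, so it takes the label Imaj7.

Imaj7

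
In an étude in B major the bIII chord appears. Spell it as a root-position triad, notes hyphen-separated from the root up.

The root of bIII is the lowered 3rd degree: D# becomes D. Building the major chord from the parallel minor on D: D–F#–A.

D-F#-A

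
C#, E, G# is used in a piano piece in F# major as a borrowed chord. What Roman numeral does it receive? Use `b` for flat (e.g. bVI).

C# is scale degree 5 in F# major. The diatonic chord on degree 5 would be C# (V), but C#–E–G# is the minor chord from F# minor. As a borrowed chord it is labeled v.

v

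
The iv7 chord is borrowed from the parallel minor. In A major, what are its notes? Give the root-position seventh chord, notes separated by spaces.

iv7 is built on scale degree 4, which is D in both A major and its parallel. Stacking thirds in A minor on D gives D–F–A–C.

D F A C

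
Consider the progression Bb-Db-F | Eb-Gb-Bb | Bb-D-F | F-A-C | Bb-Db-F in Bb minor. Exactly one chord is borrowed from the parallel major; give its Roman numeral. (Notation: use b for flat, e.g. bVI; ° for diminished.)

In Bb minor (with V from harmonic minor) the diatonic chords are Bbm, Cdim, Db, Ebm, F, Gb, Ab. Bb–Db–F = Bbm, Eb–Gb–Bb = Ebm and F–A–C = F all belong to that set. Bb–D–F doesn't fit — on degree 1 Bb minor would have Bbm (i). Bb is the degree-1 chord of Bb major, so it is the borrowed I.

I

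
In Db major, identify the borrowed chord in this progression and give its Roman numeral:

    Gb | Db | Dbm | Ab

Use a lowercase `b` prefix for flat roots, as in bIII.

The diatonic triads in Db major are Db, Ebm, Fm, Gb, Ab, Bbm, Cdim. Gb, Db and Ab all belong to that set. Dbm (Db–Fb–Ab) is not: scale degree 1 in Db major carries Db (I). In Db minor the chord on that degree is Dbm, so here it functions as i, borrowed from the parallel minor.

i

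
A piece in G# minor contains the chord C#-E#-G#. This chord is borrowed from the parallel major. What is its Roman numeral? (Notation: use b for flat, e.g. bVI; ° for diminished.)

IV

The root C# is the diatonic 4th degree of G# minor; the borrowing shows in the chord quality. Diatonically G# minor has C#m (iv) on that degree; C#–E#–G# is instead the major chord native to G# major, so it takes the label IV.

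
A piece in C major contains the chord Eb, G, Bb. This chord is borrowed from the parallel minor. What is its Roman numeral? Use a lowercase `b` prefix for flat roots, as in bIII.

In C major scale degree 3 is E; Eb is its lowered form, from C minor. Eb–G–Bb is a major chord — the form found in C minor, not the diatonic iii (Em). Borrowed into C major it is written bIII.

bIII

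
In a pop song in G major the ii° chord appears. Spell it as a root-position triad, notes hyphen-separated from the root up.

A-C-Eb

ii° is built on scale degree 2, which is A in both G major and its parallel. In G minor the chord on A is A–C–Eb.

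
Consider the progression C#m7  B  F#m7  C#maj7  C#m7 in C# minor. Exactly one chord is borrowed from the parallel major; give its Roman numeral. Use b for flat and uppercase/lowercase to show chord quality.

The diatonic triads in C# minor (with V from harmonic minor) are C#m, D#dim, E, F#m, G#, A, B. Of the given chords, C#m7, B and F#m7 are diatonic. C#maj7 (C#–E#–G#–B#) is not: scale degree 1 in C# minor carries C#m (i). In C# major the chord on that degree is C#maj7, so here it functions as Imaj7, borrowed from the parallel major.

Imaj7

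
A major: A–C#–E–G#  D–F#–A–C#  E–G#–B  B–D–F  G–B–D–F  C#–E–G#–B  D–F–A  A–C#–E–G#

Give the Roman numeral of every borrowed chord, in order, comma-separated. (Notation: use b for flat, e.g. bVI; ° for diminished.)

ii°, bVII7, iv

The diatonic triads in A major are A, Bm, C#m, D, E, F#m, G#dim. Of the given chords, A–C#–E–G# = Amaj7, D–F#–A–C# = Dmaj7, E–G#–B = E and C#–E–G#–B = C#m7 are diatonic. B–D–F is not: scale degree 2 in A major carries Bm (ii). In A minor the chord on that degree is Bdim, so here it functions as ii°, borrowed from the parallel minor. But G–B–D–F is foreign: the diatonic vii° on degree 7 is G#dim, whereas G7 comes from A minor. It is labeled bVII7. D–F–A is not: scale degree 4 in A major carries D (IV). In A minor the chord on that degree is Dm, so here it functions as iv, borrowed from the parallel minor.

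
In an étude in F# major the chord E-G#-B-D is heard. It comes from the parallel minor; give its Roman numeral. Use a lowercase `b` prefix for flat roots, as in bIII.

bVII7

The root E is the lowered 7th scale degree — diatonically F# major has E# there. Diatonically F# major has E#dim (vii°) on that degree; E–G#–B–D is instead the dominant-seventh chord native to F# minor, so it takes the label bVII7.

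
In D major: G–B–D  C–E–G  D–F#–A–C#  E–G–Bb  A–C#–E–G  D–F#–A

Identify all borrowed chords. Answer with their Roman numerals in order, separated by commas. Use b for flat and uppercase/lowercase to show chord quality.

bVII, ii°

D major has the diatonic set D, Em, F#m, G, A, Bm, C#dim. G–B–D = G, D–F#–A–C# = Dmaj7, A–C#–E–G = A7 and D–F#–A = D all belong to that set. C–E–G is not: scale degree 7 in D major carries C#dim (vii°). In D minor the chord on that degree is C, so here it functions as bVII, borrowed from the parallel minor. E–G–Bb doesn't fit — on degree 2 D major would have Em (ii). Edim is the degree-2 chord of D minor, so it is the borrowed ii°.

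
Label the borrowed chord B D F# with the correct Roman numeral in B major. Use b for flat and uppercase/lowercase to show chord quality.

i

The root B is the diatonic 1st degree of B major; the borrowing shows in the chord quality. The diatonic chord on degree 1 would be B (I), but B–D–F# is the minor chord from B minor. As a borrowed chord it is labeled i.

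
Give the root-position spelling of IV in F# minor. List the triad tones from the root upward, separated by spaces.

IV is built on scale degree 4, which is B in both F# minor and its parallel. Building the major chord from the parallel major on B: B–D#–F#.

B D# F#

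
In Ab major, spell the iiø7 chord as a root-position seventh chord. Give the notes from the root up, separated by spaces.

Bb Db Fb Ab

The root, Bb, is scale degree 2 — the same note in Ab major and Ab minor; only the chord quality changes. Building the half-diminished-seventh chord from the parallel minor on Bb: Bb–Db–Fb–Ab.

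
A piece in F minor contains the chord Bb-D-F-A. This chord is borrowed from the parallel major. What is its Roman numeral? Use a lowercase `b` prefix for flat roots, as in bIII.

Bb is scale degree 4 in F minor. Diatonically F minor has Bbm (iv) on that degree; Bb–D–F–A is instead the major-seventh chord native to F major, so it takes the label IVmaj7.

IVmaj7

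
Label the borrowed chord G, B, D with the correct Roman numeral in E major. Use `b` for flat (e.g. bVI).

In E major scale degree 3 is G#; G is its lowered form, from E minor. G–B–D is a major chord — the form found in E minor, not the diatonic iii (G#m). Borrowed into E major it is written bIII.

bIII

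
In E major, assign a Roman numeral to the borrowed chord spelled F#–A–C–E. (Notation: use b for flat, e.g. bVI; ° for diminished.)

F# is scale degree 2 in E major. F#–A–C–E is a half-diminished-seventh chord — the form found in E minor, not the diatonic ii (F#m). Borrowed into E major it is written iiø7.

iiø7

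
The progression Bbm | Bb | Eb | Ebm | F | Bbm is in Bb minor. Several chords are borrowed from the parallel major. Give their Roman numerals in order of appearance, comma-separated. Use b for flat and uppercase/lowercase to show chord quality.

The diatonic triads in Bb minor (with V from harmonic minor) are Bbm, Cdim, Db, Ebm, F, Gb, Ab. Bbm, Ebm and F are all diatonic. But Bb (Bb–D–F) is foreign: the diatonic i on degree 1 is Bbm, whereas Bb comes from Bb major. It is labeled I. But Eb (Eb–G–Bb) is foreign: the diatonic iv on degree 4 is Ebm, whereas Eb comes from Bb major. It is labeled IV.

I, IV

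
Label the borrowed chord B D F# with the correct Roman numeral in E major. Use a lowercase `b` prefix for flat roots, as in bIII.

v

The root B is the diatonic 5th degree of E major; the borrowing shows in the chord quality. The diatonic chord on degree 5 would be B (V), but B–D–F# is the minor chord from E minor. As a borrowed chord it is labeled v.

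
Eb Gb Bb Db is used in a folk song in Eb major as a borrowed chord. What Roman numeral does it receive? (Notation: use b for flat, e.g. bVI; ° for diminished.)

i7

The root Eb is the diatonic 1st degree of Eb major; the borrowing shows in the chord quality. Diatonically Eb major has Eb (I) on that degree; Eb–Gb–Bb–Db is instead the minor-seventh chord native to Eb minor, so it takes the label i7.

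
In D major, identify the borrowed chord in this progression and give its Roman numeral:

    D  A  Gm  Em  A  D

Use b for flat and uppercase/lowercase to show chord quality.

iv

In D major the diatonic chords are D, Em, F#m, G, A, Bm, C#dim. D, A and Em all belong to that set. Gm (G–Bb–D) is not: scale degree 4 in D major carries G (IV). In D minor the chord on that degree is Gm, so here it functions as iv, borrowed from the parallel minor.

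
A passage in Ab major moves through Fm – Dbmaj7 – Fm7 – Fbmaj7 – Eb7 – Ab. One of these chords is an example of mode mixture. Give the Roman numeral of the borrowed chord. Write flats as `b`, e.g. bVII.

In Ab major the diatonic chords are Ab, Bbm, Cm, Db, Eb, Fm, Gdim. Fm, Dbmaj7, Fm7, Eb7 and Ab are all diatonic. But Fbmaj7 (Fb–Ab–Cb–Eb) is foreign: the diatonic vi on degree 6 is Fm, whereas Fbmaj7 comes from Ab minor. It is labeled bVImaj7.

bVImaj7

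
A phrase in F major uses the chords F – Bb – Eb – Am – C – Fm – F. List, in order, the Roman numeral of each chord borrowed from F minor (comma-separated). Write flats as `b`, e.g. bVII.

bVII, i

The diatonic triads in F major are F, Gm, Am, Bb, C, Dm, Edim. F, Bb, Am and C all belong to that set. Eb (Eb–G–Bb) doesn't fit — on degree 7 F major would have Edim (vii°). Eb is the degree-7 chord of F minor, so it is the borrowed bVII. Fm (F–Ab–C) doesn't fit — on degree 1 F major would have F (I). Fm is the degree-1 chord of F minor, so it is the borrowed i.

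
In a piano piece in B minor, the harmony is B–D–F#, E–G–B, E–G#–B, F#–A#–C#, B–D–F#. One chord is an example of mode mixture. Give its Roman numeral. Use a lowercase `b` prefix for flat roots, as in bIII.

In B minor (with V from harmonic minor) the diatonic chords are Bm, C#dim, D, Em, F#, G, A. B–D–F# = Bm, E–G–B = Em and F#–A#–C# = F# all belong to that set. E–G#–B doesn't fit — on degree 4 B minor would have Em (iv). E is the degree-4 chord of B major, so it is the borrowed IV.

IV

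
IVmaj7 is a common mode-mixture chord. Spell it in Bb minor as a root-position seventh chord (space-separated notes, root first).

Eb G Bb D

IVmaj7 is built on scale degree 4, which is Eb in both Bb minor and its parallel. Stacking thirds in Bb major on Eb gives Eb–G–Bb–D.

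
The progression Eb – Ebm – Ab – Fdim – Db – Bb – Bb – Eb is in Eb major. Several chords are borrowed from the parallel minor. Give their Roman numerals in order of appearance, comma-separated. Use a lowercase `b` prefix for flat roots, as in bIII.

The diatonic triads in Eb major are Eb, Fm, Gm, Ab, Bb, Cm, Ddim. Eb, Ab and Bb are all diatonic. But Ebm (Eb–Gb–Bb) is foreign: the diatonic I on degree 1 is Eb, whereas Ebm comes from Eb minor. It is labeled i. But Fdim (F–Ab–Cb) is foreign: the diatonic ii on degree 2 is Fm, whereas Fdim comes from Eb minor. It is labeled ii°. But Db (Db–F–Ab) is foreign: the diatonic vii° on degree 7 is Ddim, whereas Db comes from Eb minor. It is labeled bVII.

i, ii°, bVII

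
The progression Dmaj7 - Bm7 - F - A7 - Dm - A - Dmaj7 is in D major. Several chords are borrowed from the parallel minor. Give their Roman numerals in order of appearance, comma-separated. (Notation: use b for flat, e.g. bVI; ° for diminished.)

bIII, i

D major has the diatonic set D, Em, F#m, G, A, Bm, C#dim. Of the given chords, Dmaj7, Bm7, A7 and A are diatonic. F (F–A–C) is not: scale degree 3 in D major carries F#m (iii). In D minor the chord on that degree is F, so here it functions as bIII, borrowed from the parallel minor. Dm (D–F–A) is not: scale degree 1 in D major carries D (I). In D minor the chord on that degree is Dm, so here it functions as i, borrowed from the parallel minor.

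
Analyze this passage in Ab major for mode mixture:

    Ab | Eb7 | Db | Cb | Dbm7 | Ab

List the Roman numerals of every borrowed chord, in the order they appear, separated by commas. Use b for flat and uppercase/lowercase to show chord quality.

bIII, iv7

The diatonic triads in Ab major are Ab, Bbm, Cm, Db, Eb, Fm, Gdim. Of the given chords, Ab, Eb7 and Db are diatonic. Cb (Cb–Eb–Gb) doesn't fit — on degree 3 Ab major would have Cm (iii). Cb is the degree-3 chord of Ab minor, so it is the borrowed bIII. Dbm7 (Db–Fb–Ab–Cb) is not: scale degree 4 in Ab major carries Db (IV). In Ab minor the chord on that degree is Dbm7, so here it functions as iv7, borrowed from the parallel minor.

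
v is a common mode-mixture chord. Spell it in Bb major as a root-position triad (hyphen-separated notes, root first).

v is built on scale degree 5, which is F in both Bb major and its parallel. In Bb minor the chord on F is F–Ab–C.

F-Ab-C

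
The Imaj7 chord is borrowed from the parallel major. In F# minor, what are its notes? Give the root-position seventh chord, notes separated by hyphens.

The root, F#, is scale degree 1 — the same note in F# minor and F# major; only the chord quality changes. Stacking thirds in F# major on F# gives F#–A#–C#–E#.

F#-A#-C#-E#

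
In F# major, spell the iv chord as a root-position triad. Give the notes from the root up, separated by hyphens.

iv is built on scale degree 4, which is B in both F# major and its parallel. In F# minor the chord on B is B–D–F#.

B-D-F#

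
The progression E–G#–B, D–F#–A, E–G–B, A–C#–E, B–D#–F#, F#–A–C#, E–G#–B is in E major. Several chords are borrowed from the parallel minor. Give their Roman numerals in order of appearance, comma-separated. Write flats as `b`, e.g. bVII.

bVII, i

In E major the diatonic chords are E, F#m, G#m, A, B, C#m, D#dim. Of the given chords, E–G#–B = E, A–C#–E = A, B–D#–F# = B and F#–A–C# = F#m are diatonic. But D–F#–A is foreign: the diatonic vii° on degree 7 is D#dim, whereas D comes from E minor. It is labeled bVII. But E–G–B is foreign: the diatonic I on degree 1 is E, whereas Em comes from E minor. It is labeled i.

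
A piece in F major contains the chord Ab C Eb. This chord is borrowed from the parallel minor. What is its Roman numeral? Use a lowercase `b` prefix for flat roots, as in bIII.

bIII

In F major scale degree 3 is A; Ab is its lowered form, from F minor. Ab–C–Eb is a major chord — the form found in F minor, not the diatonic iii (Am). Borrowed into F major it is written bIII.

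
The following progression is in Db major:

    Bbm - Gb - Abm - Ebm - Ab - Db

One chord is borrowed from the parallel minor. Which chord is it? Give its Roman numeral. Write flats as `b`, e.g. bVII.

Db major has the diatonic set Db, Ebm, Fm, Gb, Ab, Bbm, Cdim. Bbm, Gb, Ebm, Ab and Db all belong to that set. But Abm (Ab–Cb–Eb) is foreign: the diatonic V on degree 5 is Ab, whereas Abm comes from Db minor. It is labeled v.

v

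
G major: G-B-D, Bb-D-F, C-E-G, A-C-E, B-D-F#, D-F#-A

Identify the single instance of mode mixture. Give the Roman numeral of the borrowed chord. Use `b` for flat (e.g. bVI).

G major has the diatonic set G, Am, Bm, C, D, Em, F#dim. Of the given chords, G–B–D = G, C–E–G = C, A–C–E = Am, B–D–F# = Bm and D–F#–A = D are diatonic. But Bb–D–F is foreign: the diatonic iii on degree 3 is Bm, whereas Bb comes from G minor. It is labeled bIII.

bIII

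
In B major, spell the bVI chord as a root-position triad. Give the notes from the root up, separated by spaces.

The root of bVI is the lowered 6th degree: G# becomes G. Building the major chord from the parallel minor on G: G–B–D.

G B D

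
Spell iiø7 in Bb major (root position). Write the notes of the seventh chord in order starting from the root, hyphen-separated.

C-Eb-Gb-Bb

iiø7 is built on scale degree 2, which is C in both Bb major and its parallel. Building the half-diminished-seventh chord from the parallel minor on C: C–Eb–Gb–Bb.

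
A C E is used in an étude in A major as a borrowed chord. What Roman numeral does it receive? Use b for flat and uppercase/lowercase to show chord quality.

The root A is the diatonic 1st degree of A major; the borrowing shows in the chord quality. Diatonically A major has A (I) on that degree; A–C–E is instead the minor chord native to A minor, so it takes the label i.

i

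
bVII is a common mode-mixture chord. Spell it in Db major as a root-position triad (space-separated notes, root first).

Cb Eb Gb

The root of bVII is the lowered 7th degree: C becomes Cb. Stacking thirds in Db minor on Cb gives Cb–Eb–Gb.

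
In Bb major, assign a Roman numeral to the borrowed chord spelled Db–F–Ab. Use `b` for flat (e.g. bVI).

bIII

In Bb major scale degree 3 is D; Db is its lowered form, from Bb minor. Diatonically Bb major has Dm (iii) on that degree; Db–F–Ab is instead the major chord native to Bb minor, so it takes the label bIII.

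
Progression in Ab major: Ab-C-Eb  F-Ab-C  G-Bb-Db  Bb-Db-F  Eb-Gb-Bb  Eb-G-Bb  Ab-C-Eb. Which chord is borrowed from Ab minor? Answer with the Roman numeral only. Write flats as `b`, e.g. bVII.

v

In Ab major the diatonic chords are Ab, Bbm, Cm, Db, Eb, Fm, Gdim. Ab–C–Eb = Ab, F–Ab–C = Fm, G–Bb–Db = Gdim, Bb–Db–F = Bbm and Eb–G–Bb = Eb are all diatonic. Eb–Gb–Bb doesn't fit — on degree 5 Ab major would have Eb (V). Ebm is the degree-5 chord of Ab minor, so it is the borrowed v.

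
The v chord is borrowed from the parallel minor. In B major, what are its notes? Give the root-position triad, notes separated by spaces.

The root, F#, is scale degree 5 — the same note in B major and B minor; only the chord quality changes. Stacking thirds in B minor on F# gives F#–A–C#.

F# A C#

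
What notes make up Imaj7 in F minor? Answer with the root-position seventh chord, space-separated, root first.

Imaj7 is built on scale degree 1, which is F in both F minor and its parallel. Building the major-seventh chord from the parallel major on F: F–A–C–E.

F A C E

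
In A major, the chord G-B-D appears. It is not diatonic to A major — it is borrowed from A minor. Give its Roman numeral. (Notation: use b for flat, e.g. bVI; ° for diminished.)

In A major scale degree 7 is G#; G is its lowered form, from A minor. G–B–D is a major chord — the form found in A minor, not the diatonic vii° (G#dim). Borrowed into A major it is written bVII.

bVII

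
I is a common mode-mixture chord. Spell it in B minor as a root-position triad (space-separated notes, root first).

B D# F#

The root, B, is scale degree 1 — the same note in B minor and B major; only the chord quality changes. Stacking thirds in B major on B gives B–D#–F#.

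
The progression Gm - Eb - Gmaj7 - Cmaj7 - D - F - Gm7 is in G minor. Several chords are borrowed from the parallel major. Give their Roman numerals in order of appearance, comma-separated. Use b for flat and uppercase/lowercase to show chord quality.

In G minor (with V from harmonic minor) the diatonic chords are Gm, Adim, Bb, Cm, D, Eb, F. Of the given chords, Gm, Eb, D, F and Gm7 are diatonic. Gmaj7 (G–B–D–F#) is not: scale degree 1 in G minor carries Gm (i). In G major the chord on that degree is Gmaj7, so here it functions as Imaj7, borrowed from the parallel major. Cmaj7 (C–E–G–B) is not: scale degree 4 in G minor carries Cm (iv). In G major the chord on that degree is Cmaj7, so here it functions as IVmaj7, borrowed from the parallel major.

Imaj7, IVmaj7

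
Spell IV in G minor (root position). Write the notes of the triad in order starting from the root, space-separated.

IV is built on scale degree 4, which is C in both G minor and its parallel. Building the major chord from the parallel major on C: C–E–G.

C E G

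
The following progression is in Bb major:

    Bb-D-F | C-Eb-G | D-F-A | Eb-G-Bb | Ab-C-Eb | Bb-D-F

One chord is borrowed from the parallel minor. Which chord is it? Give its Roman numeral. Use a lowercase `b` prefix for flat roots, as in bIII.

bVII

The diatonic triads in Bb major are Bb, Cm, Dm, Eb, F, Gm, Adim. Bb–D–F = Bb, C–Eb–G = Cm, D–F–A = Dm and Eb–G–Bb = Eb are all diatonic. Ab–C–Eb doesn't fit — on degree 7 Bb major would have Adim (vii°). Ab is the degree-7 chord of Bb minor, so it is the borrowed bVII.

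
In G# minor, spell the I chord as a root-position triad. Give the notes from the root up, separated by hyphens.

The root, G#, is scale degree 1 — the same note in G# minor and G# major; only the chord quality changes. In G# major the chord on G# is G#–B#–D#.

G#-B#-D#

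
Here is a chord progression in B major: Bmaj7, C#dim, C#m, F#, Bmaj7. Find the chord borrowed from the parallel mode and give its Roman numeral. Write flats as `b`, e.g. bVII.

ii°

B major has the diatonic set B, C#m, D#m, E, F#, G#m, A#dim. Bmaj7, C#m and F# are all diatonic. C#dim (C#–E–G) doesn't fit — on degree 2 B major would have C#m (ii). C#dim is the degree-2 chord of B minor, so it is the borrowed ii°.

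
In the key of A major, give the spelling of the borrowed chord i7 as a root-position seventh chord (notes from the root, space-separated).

A C E G

The root, A, is scale degree 1 — the same note in A major and A minor; only the chord quality changes. Building the minor-seventh chord from the parallel minor on A: A–C–E–G.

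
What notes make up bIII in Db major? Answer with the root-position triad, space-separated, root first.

Scale degree 3 in Db major is F. bIII uses the lowered form, Fb, taken from Db minor. Building the major chord from the parallel minor on Fb: Fb–Ab–Cb.

Fb Ab Cb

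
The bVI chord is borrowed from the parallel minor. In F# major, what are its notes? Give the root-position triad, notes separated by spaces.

Scale degree 6 in F# major is D#. bVI uses the lowered form, D, taken from F# minor. In F# minor the chord on D is D–F#–A.

D F# A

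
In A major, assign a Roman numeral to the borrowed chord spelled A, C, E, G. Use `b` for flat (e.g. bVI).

A is scale degree 1 in A major. The diatonic chord on degree 1 would be A (I), but A–C–E–G is the minor-seventh chord from A minor. As a borrowed chord it is labeled i7.

i7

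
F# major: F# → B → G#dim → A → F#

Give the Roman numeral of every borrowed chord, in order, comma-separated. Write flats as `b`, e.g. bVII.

In F# major the diatonic chords are F#, G#m, A#m, B, C#, D#m, E#dim. Of the given chords, F# and B are diatonic. G#dim (G#–B–D) doesn't fit — on degree 2 F# major would have G#m (ii). G#dim is the degree-2 chord of F# minor, so it is the borrowed ii°. But A (A–C#–E) is foreign: the diatonic iii on degree 3 is A#m, whereas A comes from F# minor. It is labeled bIII.

ii°, bIII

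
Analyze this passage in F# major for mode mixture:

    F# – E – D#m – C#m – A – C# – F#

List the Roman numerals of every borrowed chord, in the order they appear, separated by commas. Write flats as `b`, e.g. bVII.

In F# major the diatonic chords are F#, G#m, A#m, B, C#, D#m, E#dim. Of the given chords, F#, D#m and C# are diatonic. E (E–G#–B) doesn't fit — on degree 7 F# major would have E#dim (vii°). E is the degree-7 chord of F# minor, so it is the borrowed bVII. C#m (C#–E–G#) is not: scale degree 5 in F# major carries C# (V). In F# minor the chord on that degree is C#m, so here it functions as v, borrowed from the parallel minor. But A (A–C#–E) is foreign: the diatonic iii on degree 3 is A#m, whereas A comes from F# minor. It is labeled bIII.

bVII, v, bIII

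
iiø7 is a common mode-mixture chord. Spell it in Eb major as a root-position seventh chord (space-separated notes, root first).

iiø7 is built on scale degree 2, which is F in both Eb major and its parallel. Building the half-diminished-seventh chord from the parallel minor on F: F–Ab–Cb–Eb.

F Ab Cb Eb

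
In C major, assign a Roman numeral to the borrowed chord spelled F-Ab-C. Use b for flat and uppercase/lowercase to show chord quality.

F is scale degree 4 in C major. F–Ab–C is a minor chord — the form found in C minor, not the diatonic IV (F). Borrowed into C major it is written iv.

iv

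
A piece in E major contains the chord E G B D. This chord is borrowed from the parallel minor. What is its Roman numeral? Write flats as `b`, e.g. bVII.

i7

E is scale degree 1 in E major. E–G–B–D is a minor-seventh chord — the form found in E minor, not the diatonic I (E). Borrowed into E major it is written i7.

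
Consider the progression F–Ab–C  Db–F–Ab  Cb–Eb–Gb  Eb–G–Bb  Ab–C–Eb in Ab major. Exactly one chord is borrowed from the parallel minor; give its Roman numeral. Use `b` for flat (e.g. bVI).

bIII

Ab major has the diatonic set Ab, Bbm, Cm, Db, Eb, Fm, Gdim. F–Ab–C = Fm, Db–F–Ab = Db, Eb–G–Bb = Eb and Ab–C–Eb = Ab all belong to that set. But Cb–Eb–Gb is foreign: the diatonic iii on degree 3 is Cm, whereas Cb comes from Ab minor. It is labeled bIII.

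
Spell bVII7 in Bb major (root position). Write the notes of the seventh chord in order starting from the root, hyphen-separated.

Ab-C-Eb-Gb

bVII7 is built on the lowered scale degree 7. In Bb major degree 7 is A; lowered it becomes Ab. In Bb minor the chord on Ab is Ab–C–Eb–Gb.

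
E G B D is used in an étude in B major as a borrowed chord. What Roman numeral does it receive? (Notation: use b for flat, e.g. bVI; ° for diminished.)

iv7

The root E is the diatonic 4th degree of B major; the borrowing shows in the chord quality. The diatonic chord on degree 4 would be E (IV), but E–G–B–D is the minor-seventh chord from B minor. As a borrowed chord it is labeled iv7.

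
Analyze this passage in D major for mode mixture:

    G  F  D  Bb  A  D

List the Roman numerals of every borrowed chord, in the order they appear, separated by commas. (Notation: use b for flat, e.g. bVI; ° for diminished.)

In D major the diatonic chords are D, Em, F#m, G, A, Bm, C#dim. Of the given chords, G, D and A are diatonic. F (F–A–C) doesn't fit — on degree 3 D major would have F#m (iii). F is the degree-3 chord of D minor, so it is the borrowed bIII. Bb (Bb–D–F) doesn't fit — on degree 6 D major would have Bm (vi). Bb is the degree-6 chord of D minor, so it is the borrowed bVI.

bIII, bVI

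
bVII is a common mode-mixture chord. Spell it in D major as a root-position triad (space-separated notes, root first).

C E G

bVII is built on the lowered scale degree 7. In D major degree 7 is C#; lowered it becomes C. In D minor the chord on C is C–E–G.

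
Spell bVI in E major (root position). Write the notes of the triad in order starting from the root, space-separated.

C E G

bVI is built on the lowered scale degree 6. In E major degree 6 is C#; lowered it becomes C. In E minor the chord on C is C–E–G.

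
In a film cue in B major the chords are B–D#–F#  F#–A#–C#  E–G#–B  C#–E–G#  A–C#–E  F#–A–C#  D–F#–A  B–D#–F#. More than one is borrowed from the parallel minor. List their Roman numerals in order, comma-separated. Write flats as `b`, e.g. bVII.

In B major the diatonic chords are B, C#m, D#m, E, F#, G#m, A#dim. B–D#–F# = B, F#–A#–C# = F#, E–G#–B = E and C#–E–G# = C#m all belong to that set. But A–C#–E is foreign: the diatonic vii° on degree 7 is A#dim, whereas A comes from B minor. It is labeled bVII. F#–A–C# doesn't fit — on degree 5 B major would have F# (V). F#m is the degree-5 chord of B minor, so it is the borrowed v. D–F#–A is not: scale degree 3 in B major carries D#m (iii). In B minor the chord on that degree is D, so here it functions as bIII, borrowed from the parallel minor.

bVII, v, bIII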